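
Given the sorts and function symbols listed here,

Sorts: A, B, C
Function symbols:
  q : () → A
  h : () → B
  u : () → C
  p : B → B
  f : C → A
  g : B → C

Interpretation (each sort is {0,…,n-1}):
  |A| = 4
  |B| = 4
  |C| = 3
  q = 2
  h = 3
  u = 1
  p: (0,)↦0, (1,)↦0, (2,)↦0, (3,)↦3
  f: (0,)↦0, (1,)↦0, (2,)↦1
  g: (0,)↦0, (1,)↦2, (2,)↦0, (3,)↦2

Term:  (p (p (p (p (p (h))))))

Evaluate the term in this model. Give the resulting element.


  h = 3
  (p (h)) = p(3,) = 3
  (p (p (h))) = p(3,) = 3
  (p (p (p (h)))) = p(3,) = 3
  (p (p (p (p (h))))) = p(3,) = 3
  (p (p (p (p (p (h)))))) = p(3,) = 3

value = 3


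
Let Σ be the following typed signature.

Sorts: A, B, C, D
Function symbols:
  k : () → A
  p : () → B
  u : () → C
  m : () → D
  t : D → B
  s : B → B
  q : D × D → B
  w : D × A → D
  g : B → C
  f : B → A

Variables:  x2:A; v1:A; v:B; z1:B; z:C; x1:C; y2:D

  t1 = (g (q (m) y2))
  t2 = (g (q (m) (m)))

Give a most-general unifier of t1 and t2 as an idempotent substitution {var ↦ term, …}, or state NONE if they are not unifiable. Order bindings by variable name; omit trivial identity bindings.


{y2 ↦ (m)}


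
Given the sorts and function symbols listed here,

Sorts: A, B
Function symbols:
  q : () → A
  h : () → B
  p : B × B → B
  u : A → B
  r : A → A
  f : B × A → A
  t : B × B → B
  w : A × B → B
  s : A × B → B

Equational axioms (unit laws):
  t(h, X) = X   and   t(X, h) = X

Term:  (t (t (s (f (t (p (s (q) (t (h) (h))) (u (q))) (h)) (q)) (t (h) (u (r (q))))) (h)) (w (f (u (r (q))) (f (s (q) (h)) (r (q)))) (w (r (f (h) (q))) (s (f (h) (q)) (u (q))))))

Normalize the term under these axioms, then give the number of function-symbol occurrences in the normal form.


size = 35

1. (t (t (s (f (t (p (s (q) (t (h) (h))) (u (q))) (h)) (q)) (t (h) (u (r (q))))) (h)) (w (f (u (r (q))) (f (s (q) (h)) (r (q)))) (w (r (f (h) (q))) (s (f (h) (q)) (u (q))))))  →  (t (s (f (t (p (s (q) (t (h) (h))) (u (q))) (h)) (q)) (t (h) (u (r (q))))) (w (f (u (r (q))) (f (s (q) (h)) (r (q)))) (w (r (f (h) (q))) (s (f (h) (q)) (u (q))))))
2. (t (s (f (t (p (s (q) (t (h) (h))) (u (q))) (h)) (q)) (t (h) (u (r (q))))) (w (f (u (r (q))) (f (s (q) (h)) (r (q)))) (w (r (f (h) (q))) (s (f (h) (q)) (u (q))))))  →  (t (s (f (p (s (q) (t (h) (h))) (u (q))) (q)) (t (h) (u (r (q))))) (w (f (u (r (q))) (f (s (q) (h)) (r (q)))) (w (r (f (h) (q))) (s (f (h) (q)) (u (q))))))
3. (t (s (f (p (s (q) (t (h) (h))) (u (q))) (q)) (t (h) (u (r (q))))) (w (f (u (r (q))) (f (s (q) (h)) (r (q)))) (w (r (f (h) (q))) (s (f (h) (q)) (u (q))))))  →  (t (s (f (p (s (q) (h)) (u (q))) (q)) (t (h) (u (r (q))))) (w (f (u (r (q))) (f (s (q) (h)) (r (q)))) (w (r (f (h) (q))) (s (f (h) (q)) (u (q))))))
4. (t (s (f (p (s (q) (h)) (u (q))) (q)) (t (h) (u (r (q))))) (w (f (u (r (q))) (f (s (q) (h)) (r (q)))) (w (r (f (h) (q))) (s (f (h) (q)) (u (q))))))  →  (t (s (f (p (s (q) (h)) (u (q))) (q)) (u (r (q)))) (w (f (u (r (q))) (f (s (q) (h)) (r (q)))) (w (r (f (h) (q))) (s (f (h) (q)) (u (q))))))
normal form: (t (s (f (p (s (q) (h)) (u (q))) (q)) (u (r (q)))) (w (f (u (r (q))) (f (s (q) (h)) (r (q)))) (w (r (f (h) (q))) (s (f (h) (q)) (u (q))))))


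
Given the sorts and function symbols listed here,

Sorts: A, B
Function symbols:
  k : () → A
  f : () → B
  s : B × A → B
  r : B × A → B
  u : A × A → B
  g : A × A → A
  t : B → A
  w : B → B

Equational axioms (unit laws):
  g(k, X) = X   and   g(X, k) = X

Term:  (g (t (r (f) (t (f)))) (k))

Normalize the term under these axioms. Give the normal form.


normal form = (t (r (f) (t (f))))

1. (g (t (r (f) (t (f)))) (k))  →  (t (r (f) (t (f))))


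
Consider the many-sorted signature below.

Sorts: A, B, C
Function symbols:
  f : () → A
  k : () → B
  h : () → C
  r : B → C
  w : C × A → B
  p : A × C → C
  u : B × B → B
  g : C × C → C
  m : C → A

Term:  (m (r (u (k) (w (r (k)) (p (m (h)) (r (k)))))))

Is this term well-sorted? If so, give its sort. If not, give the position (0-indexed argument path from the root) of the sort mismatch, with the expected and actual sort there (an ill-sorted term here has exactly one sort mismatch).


      (k) : B
          (k) : B
        (r (k)) : C
            (h) : C
          (m (h)) : A
            (k) : B
          (r (k)) : C
        (p (m (h)) (r (k))) : C
      (w (r (k)) (p (m (h)) (r (k)))) : ✗ arg 1 at [0, 0, 1, 1] has sort C, expected A

ill-sorted at position [0, 0, 1, 1]: expected A, got C


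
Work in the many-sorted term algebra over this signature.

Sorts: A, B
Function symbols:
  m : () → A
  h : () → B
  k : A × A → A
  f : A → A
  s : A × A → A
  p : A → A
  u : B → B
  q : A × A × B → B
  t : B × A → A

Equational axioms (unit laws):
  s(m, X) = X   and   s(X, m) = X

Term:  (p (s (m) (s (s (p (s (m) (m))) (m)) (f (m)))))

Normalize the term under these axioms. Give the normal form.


1. (p (s (m) (s (s (p (s (m) (m))) (m)) (f (m)))))  →  (p (s (s (p (s (m) (m))) (m)) (f (m))))
2. (p (s (s (p (s (m) (m))) (m)) (f (m))))  →  (p (s (p (s (m) (m))) (f (m))))
3. (p (s (p (s (m) (m))) (f (m))))  →  (p (s (p (m)) (f (m))))

normal form = (p (s (p (m)) (f (m))))


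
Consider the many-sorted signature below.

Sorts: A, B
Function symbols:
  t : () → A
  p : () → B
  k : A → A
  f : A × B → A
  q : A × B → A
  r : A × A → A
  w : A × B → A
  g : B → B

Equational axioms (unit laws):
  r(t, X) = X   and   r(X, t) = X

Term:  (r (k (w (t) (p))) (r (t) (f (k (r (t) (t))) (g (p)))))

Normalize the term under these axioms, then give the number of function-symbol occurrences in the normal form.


size = 10

1. (r (k (w (t) (p))) (r (t) (f (k (r (t) (t))) (g (p)))))  →  (r (k (w (t) (p))) (f (k (r (t) (t))) (g (p))))
2. (r (k (w (t) (p))) (f (k (r (t) (t))) (g (p))))  →  (r (k (w (t) (p))) (f (k (t)) (g (p))))
normal form: (r (k (w (t) (p))) (f (k (t)) (g (p))))


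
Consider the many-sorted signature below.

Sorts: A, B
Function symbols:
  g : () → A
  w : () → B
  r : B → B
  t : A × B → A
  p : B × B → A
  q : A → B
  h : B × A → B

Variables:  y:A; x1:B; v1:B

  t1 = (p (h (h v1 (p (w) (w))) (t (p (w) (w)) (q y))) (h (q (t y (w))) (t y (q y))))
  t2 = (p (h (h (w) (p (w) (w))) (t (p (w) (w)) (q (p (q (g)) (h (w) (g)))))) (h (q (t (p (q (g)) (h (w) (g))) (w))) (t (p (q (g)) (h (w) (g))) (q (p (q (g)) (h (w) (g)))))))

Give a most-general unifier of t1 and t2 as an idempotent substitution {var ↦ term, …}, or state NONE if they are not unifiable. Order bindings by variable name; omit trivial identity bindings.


{v1 ↦ (w), y ↦ (p (q (g)) (h (w) (g)))}


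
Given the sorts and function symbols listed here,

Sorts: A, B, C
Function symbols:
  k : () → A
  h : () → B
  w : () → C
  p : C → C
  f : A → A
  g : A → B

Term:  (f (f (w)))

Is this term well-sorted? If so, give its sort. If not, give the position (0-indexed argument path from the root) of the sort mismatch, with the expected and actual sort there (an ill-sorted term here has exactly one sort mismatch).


ill-sorted at position [0, 0]: expected A, got C

    (w) : C
  (f (w)) : ✗ arg 0 at [0, 0] has sort C, expected A


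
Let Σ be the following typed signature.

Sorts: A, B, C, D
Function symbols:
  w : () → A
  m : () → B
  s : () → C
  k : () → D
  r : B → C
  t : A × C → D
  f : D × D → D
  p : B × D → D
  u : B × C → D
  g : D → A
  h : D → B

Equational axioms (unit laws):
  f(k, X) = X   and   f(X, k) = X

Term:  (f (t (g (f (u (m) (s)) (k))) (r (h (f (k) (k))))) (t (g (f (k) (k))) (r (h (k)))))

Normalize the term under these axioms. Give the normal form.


normal form = (f (t (g (u (m) (s))) (r (h (k)))) (t (g (k)) (r (h (k)))))

1. (f (t (g (f (u (m) (s)) (k))) (r (h (f (k) (k))))) (t (g (f (k) (k))) (r (h (k)))))  →  (f (t (g (u (m) (s))) (r (h (f (k) (k))))) (t (g (f (k) (k))) (r (h (k)))))
2. (f (t (g (u (m) (s))) (r (h (f (k) (k))))) (t (g (f (k) (k))) (r (h (k)))))  →  (f (t (g (u (m) (s))) (r (h (k)))) (t (g (f (k) (k))) (r (h (k)))))
3. (f (t (g (u (m) (s))) (r (h (k)))) (t (g (f (k) (k))) (r (h (k)))))  →  (f (t (g (u (m) (s))) (r (h (k)))) (t (g (k)) (r (h (k)))))


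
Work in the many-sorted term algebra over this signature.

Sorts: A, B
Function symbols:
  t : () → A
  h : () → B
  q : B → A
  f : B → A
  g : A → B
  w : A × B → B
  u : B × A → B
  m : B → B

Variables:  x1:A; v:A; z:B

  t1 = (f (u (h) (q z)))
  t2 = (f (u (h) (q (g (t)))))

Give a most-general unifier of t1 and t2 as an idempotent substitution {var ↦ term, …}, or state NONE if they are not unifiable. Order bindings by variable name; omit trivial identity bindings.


{z ↦ (g (t))}


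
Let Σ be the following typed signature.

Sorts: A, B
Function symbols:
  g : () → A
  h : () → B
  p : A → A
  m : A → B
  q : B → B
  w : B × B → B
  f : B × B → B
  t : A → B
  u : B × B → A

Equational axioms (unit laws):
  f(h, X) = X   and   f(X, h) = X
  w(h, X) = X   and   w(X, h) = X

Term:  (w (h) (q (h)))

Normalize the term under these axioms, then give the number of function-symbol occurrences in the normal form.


size = 2

1. (w (h) (q (h)))  →  (q (h))
normal form: (q (h))


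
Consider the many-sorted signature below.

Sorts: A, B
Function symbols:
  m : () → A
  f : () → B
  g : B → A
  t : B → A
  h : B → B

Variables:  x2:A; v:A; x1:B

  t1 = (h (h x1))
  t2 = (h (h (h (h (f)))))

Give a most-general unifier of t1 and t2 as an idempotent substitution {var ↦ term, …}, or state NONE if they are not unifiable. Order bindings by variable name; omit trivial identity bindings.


{x1 ↦ (h (h (f)))}


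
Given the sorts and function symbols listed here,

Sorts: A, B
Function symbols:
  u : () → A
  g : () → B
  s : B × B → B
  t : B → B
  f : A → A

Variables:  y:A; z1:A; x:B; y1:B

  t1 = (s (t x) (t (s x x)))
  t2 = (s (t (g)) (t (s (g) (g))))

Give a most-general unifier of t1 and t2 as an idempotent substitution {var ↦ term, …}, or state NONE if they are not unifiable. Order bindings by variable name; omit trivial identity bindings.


{x ↦ (g)}


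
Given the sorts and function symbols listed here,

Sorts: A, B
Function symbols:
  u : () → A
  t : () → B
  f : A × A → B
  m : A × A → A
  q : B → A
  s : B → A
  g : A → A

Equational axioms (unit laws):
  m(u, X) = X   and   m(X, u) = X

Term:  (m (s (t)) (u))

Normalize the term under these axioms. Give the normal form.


normal form = (s (t))

1. (m (s (t)) (u))  →  (s (t))


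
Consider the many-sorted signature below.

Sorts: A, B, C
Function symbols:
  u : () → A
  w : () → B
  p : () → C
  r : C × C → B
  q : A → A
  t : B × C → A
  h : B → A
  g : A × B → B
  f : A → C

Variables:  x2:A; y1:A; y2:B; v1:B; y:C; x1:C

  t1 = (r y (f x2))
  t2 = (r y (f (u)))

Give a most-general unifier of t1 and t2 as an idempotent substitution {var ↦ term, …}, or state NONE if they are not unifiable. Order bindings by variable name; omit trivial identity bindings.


{x2 ↦ (u)}


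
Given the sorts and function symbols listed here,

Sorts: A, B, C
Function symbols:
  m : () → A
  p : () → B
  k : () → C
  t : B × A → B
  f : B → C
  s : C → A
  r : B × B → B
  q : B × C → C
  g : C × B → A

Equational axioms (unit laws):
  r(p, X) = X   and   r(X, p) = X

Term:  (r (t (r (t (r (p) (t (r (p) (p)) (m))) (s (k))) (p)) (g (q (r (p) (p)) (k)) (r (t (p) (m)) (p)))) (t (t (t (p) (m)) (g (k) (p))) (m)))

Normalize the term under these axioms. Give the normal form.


1. (r (t (r (t (r (p) (t (r (p) (p)) (m))) (s (k))) (p)) (g (q (r (p) (p)) (k)) (r (t (p) (m)) (p)))) (t (t (t (p) (m)) (g (k) (p))) (m)))  →  (r (t (t (r (p) (t (r (p) (p)) (m))) (s (k))) (g (q (r (p) (p)) (k)) (r (t (p) (m)) (p)))) (t (t (t (p) (m)) (g (k) (p))) (m)))
2. (r (t (t (r (p) (t (r (p) (p)) (m))) (s (k))) (g (q (r (p) (p)) (k)) (r (t (p) (m)) (p)))) (t (t (t (p) (m)) (g (k) (p))) (m)))  →  (r (t (t (t (r (p) (p)) (m)) (s (k))) (g (q (r (p) (p)) (k)) (r (t (p) (m)) (p)))) (t (t (t (p) (m)) (g (k) (p))) (m)))
3. (r (t (t (t (r (p) (p)) (m)) (s (k))) (g (q (r (p) (p)) (k)) (r (t (p) (m)) (p)))) (t (t (t (p) (m)) (g (k) (p))) (m)))  →  (r (t (t (t (p) (m)) (s (k))) (g (q (r (p) (p)) (k)) (r (t (p) (m)) (p)))) (t (t (t (p) (m)) (g (k) (p))) (m)))
4. (r (t (t (t (p) (m)) (s (k))) (g (q (r (p) (p)) (k)) (r (t (p) (m)) (p)))) (t (t (t (p) (m)) (g (k) (p))) (m)))  →  (r (t (t (t (p) (m)) (s (k))) (g (q (p) (k)) (r (t (p) (m)) (p)))) (t (t (t (p) (m)) (g (k) (p))) (m)))
5. (r (t (t (t (p) (m)) (s (k))) (g (q (p) (k)) (r (t (p) (m)) (p)))) (t (t (t (p) (m)) (g (k) (p))) (m)))  →  (r (t (t (t (p) (m)) (s (k))) (g (q (p) (k)) (t (p) (m)))) (t (t (t (p) (m)) (g (k) (p))) (m)))

normal form = (r (t (t (t (p) (m)) (s (k))) (g (q (p) (k)) (t (p) (m)))) (t (t (t (p) (m)) (g (k) (p))) (m)))


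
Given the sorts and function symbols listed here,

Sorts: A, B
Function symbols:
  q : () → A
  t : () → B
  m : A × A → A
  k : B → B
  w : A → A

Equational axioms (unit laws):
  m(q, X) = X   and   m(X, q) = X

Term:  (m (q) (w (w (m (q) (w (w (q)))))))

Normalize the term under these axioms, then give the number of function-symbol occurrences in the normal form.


size = 5

1. (m (q) (w (w (m (q) (w (w (q)))))))  →  (w (w (m (q) (w (w (q))))))
2. (w (w (m (q) (w (w (q))))))  →  (w (w (w (w (q)))))
normal form: (w (w (w (w (q)))))


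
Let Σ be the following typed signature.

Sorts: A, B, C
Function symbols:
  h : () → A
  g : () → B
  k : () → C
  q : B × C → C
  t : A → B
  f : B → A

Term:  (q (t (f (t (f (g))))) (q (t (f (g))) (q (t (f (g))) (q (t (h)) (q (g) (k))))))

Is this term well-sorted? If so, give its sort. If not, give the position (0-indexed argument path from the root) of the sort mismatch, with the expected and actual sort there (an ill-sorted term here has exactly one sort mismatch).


          (g) : B
        (f (g)) : A
      (t (f (g))) : B
    (f (t (f (g)))) : A
  (t (f (t (f (g))))) : B
        (g) : B
      (f (g)) : A
    (t (f (g))) : B
          (g) : B
        (f (g)) : A
      (t (f (g))) : B
          (h) : A
        (t (h)) : B
          (g) : B
          (k) : C
        (q (g) (k)) : C
      (q (t (h)) (q (g) (k))) : C
    (q (t (f (g))) (q (t (h)) (q (g) (k)))) : C
  (q (t (f (g))) (q (t (f (g))) (q (t (h)) (q (g) (k))))) : C
(q (t (f (t (f (g))))) (q (t (f (g))) (q (t (f (g))) (q (t (h)) (q (g) (k)))))) : C

well-sorted; sort = C


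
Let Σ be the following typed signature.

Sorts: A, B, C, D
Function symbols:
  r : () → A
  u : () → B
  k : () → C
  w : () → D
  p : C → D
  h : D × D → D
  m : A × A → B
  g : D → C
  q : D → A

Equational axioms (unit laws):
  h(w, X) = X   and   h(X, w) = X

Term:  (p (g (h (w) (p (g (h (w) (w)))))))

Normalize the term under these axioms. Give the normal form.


normal form = (p (g (p (g (w)))))

1. (p (g (h (w) (p (g (h (w) (w)))))))  →  (p (g (p (g (h (w) (w))))))
2. (p (g (p (g (h (w) (w))))))  →  (p (g (p (g (w)))))


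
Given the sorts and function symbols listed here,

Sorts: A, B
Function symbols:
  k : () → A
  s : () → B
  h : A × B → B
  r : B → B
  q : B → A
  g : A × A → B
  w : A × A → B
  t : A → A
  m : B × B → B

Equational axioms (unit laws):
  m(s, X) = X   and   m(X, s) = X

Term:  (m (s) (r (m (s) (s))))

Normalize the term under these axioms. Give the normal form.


normal form = (r (s))

1. (m (s) (r (m (s) (s))))  →  (r (m (s) (s)))
2. (r (m (s) (s)))  →  (r (s))


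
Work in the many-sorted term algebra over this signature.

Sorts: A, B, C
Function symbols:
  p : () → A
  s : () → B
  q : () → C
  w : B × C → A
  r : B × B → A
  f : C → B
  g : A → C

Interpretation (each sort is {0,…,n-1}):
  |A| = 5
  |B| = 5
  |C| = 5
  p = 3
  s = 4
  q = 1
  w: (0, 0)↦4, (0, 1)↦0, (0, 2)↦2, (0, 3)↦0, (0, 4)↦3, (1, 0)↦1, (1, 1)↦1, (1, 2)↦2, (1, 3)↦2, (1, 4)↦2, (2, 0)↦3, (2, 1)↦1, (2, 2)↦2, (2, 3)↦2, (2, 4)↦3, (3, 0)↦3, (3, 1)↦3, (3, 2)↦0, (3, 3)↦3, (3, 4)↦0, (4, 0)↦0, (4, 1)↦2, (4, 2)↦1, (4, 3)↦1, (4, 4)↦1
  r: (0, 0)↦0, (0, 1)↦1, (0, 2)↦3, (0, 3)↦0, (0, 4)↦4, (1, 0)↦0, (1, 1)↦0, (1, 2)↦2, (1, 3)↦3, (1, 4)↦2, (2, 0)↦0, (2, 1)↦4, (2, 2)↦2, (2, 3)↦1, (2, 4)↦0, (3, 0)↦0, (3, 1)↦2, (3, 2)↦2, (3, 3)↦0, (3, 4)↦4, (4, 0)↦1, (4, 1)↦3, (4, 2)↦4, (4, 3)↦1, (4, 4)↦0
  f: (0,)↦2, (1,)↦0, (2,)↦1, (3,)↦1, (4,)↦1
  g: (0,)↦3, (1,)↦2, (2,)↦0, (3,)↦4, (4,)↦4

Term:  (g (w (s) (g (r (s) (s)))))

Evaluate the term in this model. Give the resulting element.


  s = 4
  s = 4
  s = 4
  (r (s) (s)) = r(4, 4) = 0
  (g (r (s) (s))) = g(0,) = 3
  (w (s) (g (r (s) (s)))) = w(4, 3) = 1
  (g (w (s) (g (r (s) (s))))) = g(1,) = 2

value = 2


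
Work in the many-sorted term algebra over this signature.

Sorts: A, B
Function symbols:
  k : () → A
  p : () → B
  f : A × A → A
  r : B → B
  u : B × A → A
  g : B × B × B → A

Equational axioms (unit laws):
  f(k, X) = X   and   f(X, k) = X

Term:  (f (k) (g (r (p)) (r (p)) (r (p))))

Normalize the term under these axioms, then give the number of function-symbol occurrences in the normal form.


size = 7

1. (f (k) (g (r (p)) (r (p)) (r (p))))  →  (g (r (p)) (r (p)) (r (p)))
normal form: (g (r (p)) (r (p)) (r (p)))


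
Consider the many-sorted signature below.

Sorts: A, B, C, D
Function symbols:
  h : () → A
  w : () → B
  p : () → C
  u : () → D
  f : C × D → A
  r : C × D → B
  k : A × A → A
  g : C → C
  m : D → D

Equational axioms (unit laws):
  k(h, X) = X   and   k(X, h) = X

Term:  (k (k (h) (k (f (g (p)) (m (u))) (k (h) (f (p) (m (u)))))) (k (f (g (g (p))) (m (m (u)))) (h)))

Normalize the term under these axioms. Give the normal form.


1. (k (k (h) (k (f (g (p)) (m (u))) (k (h) (f (p) (m (u)))))) (k (f (g (g (p))) (m (m (u)))) (h)))  →  (k (k (f (g (p)) (m (u))) (k (h) (f (p) (m (u))))) (k (f (g (g (p))) (m (m (u)))) (h)))
2. (k (k (f (g (p)) (m (u))) (k (h) (f (p) (m (u))))) (k (f (g (g (p))) (m (m (u)))) (h)))  →  (k (k (f (g (p)) (m (u))) (f (p) (m (u)))) (k (f (g (g (p))) (m (m (u)))) (h)))
3. (k (k (f (g (p)) (m (u))) (f (p) (m (u)))) (k (f (g (g (p))) (m (m (u)))) (h)))  →  (k (k (f (g (p)) (m (u))) (f (p) (m (u)))) (f (g (g (p))) (m (m (u)))))

normal form = (k (k (f (g (p)) (m (u))) (f (p) (m (u)))) (f (g (g (p))) (m (m (u)))))


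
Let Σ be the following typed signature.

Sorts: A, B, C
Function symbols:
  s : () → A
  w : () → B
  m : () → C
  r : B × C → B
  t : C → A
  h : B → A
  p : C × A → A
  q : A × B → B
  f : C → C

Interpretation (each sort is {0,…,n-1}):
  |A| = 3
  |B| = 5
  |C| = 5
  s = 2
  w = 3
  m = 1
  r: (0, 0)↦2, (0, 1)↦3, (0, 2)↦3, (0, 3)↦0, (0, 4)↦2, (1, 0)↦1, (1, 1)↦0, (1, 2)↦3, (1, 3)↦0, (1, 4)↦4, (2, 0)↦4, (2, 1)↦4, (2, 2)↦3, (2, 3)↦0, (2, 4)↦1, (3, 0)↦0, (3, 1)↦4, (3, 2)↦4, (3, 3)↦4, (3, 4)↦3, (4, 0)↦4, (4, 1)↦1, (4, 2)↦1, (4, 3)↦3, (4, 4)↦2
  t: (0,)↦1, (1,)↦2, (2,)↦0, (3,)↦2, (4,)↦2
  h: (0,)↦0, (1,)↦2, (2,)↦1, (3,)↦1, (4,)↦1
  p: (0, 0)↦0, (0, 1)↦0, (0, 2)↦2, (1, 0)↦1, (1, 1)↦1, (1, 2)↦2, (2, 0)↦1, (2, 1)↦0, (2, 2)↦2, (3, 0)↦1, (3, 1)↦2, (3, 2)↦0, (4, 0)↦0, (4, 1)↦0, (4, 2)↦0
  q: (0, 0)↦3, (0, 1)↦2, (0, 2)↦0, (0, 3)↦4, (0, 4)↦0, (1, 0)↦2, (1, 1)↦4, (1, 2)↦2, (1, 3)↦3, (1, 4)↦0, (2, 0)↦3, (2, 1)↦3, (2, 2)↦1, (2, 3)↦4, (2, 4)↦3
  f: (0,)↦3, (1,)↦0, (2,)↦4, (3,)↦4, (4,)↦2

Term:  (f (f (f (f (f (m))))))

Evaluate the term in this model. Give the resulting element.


value = 4

  m = 1
  (f (m)) = f(1,) = 0
  (f (f (m))) = f(0,) = 3
  (f (f (f (m)))) = f(3,) = 4
  (f (f (f (f (m))))) = f(4,) = 2
  (f (f (f (f (f (m)))))) = f(2,) = 4


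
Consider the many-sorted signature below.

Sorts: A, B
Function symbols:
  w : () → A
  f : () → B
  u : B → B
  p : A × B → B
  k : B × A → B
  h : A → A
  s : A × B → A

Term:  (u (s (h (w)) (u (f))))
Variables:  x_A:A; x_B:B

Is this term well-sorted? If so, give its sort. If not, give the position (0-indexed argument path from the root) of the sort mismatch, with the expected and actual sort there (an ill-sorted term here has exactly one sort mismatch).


      (w) : A
    (h (w)) : A
      (f) : B
    (u (f)) : B
  (s (h (w)) (u (f))) : A
(u (s (h (w)) (u (f)))) : ✗ arg 0 at [0] has sort A, expected B

ill-sorted at position [0]: expected B, got A


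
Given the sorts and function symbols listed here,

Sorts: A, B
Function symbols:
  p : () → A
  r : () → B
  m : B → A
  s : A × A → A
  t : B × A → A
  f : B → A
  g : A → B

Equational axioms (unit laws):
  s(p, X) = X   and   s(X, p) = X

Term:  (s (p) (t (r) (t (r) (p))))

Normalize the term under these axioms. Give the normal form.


1. (s (p) (t (r) (t (r) (p))))  →  (t (r) (t (r) (p)))

normal form = (t (r) (t (r) (p)))


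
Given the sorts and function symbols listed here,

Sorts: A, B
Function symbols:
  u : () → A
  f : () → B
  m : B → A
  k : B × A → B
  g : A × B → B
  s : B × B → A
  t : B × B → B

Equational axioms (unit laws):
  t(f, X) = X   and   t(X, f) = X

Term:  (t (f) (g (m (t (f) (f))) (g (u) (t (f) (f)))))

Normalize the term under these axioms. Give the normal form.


1. (t (f) (g (m (t (f) (f))) (g (u) (t (f) (f)))))  →  (g (m (t (f) (f))) (g (u) (t (f) (f))))
2. (g (m (t (f) (f))) (g (u) (t (f) (f))))  →  (g (m (f)) (g (u) (t (f) (f))))
3. (g (m (f)) (g (u) (t (f) (f))))  →  (g (m (f)) (g (u) (f)))

normal form = (g (m (f)) (g (u) (f)))


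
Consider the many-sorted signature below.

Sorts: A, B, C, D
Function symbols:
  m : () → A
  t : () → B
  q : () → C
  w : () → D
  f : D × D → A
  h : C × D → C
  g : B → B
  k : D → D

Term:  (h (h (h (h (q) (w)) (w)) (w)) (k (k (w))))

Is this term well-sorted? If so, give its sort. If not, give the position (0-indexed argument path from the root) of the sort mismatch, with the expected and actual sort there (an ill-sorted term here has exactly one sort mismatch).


        (q) : C
        (w) : D
      (h (q) (w)) : C
      (w) : D
    (h (h (q) (w)) (w)) : C
    (w) : D
  (h (h (h (q) (w)) (w)) (w)) : C
      (w) : D
    (k (w)) : D
  (k (k (w))) : D
(h (h (h (h (q) (w)) (w)) (w)) (k (k (w)))) : C

well-sorted; sort = C


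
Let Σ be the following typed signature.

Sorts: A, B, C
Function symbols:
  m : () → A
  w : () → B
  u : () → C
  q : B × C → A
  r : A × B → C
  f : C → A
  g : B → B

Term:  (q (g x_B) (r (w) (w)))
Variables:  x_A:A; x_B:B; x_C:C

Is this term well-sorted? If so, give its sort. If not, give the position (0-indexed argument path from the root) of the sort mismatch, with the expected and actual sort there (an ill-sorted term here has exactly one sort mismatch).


    x_B : B
  (g x_B) : B
    (w) : B
    (w) : B
  (r (w) (w)) : ✗ arg 0 at [1, 0] has sort B, expected A

ill-sorted at position [1, 0]: expected A, got B


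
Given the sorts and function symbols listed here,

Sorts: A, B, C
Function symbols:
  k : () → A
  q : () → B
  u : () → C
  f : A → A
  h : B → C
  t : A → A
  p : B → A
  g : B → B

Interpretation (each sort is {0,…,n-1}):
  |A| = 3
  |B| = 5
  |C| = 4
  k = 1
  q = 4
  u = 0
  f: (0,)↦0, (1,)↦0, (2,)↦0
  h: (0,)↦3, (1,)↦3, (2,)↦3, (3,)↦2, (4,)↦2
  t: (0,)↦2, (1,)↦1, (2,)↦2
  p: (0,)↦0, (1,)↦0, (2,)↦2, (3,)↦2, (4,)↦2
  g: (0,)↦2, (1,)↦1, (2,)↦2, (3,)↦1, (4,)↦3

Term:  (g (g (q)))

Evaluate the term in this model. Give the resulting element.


value = 1

  q = 4
  (g (q)) = g(4,) = 3
  (g (g (q))) = g(3,) = 1


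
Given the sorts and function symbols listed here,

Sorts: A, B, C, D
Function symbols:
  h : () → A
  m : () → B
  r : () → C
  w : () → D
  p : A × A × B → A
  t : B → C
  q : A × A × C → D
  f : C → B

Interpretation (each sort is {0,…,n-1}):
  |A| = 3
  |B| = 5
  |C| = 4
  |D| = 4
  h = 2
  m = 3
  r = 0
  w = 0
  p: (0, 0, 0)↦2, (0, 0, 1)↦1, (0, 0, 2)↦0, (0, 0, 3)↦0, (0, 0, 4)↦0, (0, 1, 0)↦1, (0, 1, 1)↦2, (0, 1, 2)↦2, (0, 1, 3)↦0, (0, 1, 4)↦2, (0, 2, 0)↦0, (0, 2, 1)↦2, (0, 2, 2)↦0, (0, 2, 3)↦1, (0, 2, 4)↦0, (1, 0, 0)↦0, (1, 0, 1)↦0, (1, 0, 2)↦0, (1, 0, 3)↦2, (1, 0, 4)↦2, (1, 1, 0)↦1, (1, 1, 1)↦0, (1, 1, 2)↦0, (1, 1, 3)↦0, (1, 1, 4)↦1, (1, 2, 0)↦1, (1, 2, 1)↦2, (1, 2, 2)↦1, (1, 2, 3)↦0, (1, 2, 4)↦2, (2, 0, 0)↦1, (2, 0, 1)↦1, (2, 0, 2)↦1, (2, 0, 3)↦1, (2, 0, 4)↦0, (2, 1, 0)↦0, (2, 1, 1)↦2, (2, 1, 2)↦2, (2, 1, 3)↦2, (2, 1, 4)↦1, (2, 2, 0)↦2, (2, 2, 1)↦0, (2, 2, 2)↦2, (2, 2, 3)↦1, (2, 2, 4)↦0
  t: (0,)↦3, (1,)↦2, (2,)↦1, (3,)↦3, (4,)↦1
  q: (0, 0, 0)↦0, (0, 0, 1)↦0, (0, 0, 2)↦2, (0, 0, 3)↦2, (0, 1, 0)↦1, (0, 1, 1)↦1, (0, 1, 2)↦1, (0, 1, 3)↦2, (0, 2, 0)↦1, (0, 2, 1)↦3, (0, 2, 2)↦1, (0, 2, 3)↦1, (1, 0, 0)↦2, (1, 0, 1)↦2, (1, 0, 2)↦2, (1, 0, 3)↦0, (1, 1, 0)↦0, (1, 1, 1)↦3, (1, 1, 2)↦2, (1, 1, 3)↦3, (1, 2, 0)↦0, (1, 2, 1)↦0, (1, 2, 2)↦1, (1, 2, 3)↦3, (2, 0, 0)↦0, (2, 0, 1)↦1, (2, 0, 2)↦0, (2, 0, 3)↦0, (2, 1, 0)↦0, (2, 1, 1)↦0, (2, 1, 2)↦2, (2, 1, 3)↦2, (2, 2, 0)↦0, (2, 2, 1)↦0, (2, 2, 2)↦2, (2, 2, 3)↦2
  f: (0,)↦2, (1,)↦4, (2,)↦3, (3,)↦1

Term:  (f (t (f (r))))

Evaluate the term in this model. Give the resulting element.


value = 4

  r = 0
  (f (r)) = f(0,) = 2
  (t (f (r))) = t(2,) = 1
  (f (t (f (r)))) = f(1,) = 4


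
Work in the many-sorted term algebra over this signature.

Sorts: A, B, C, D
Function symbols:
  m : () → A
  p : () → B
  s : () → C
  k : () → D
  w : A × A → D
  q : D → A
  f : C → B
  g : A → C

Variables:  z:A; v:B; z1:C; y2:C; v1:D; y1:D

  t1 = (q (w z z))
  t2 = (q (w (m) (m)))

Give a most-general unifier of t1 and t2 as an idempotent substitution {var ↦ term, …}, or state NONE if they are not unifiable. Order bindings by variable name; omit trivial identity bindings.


{z ↦ (m)}


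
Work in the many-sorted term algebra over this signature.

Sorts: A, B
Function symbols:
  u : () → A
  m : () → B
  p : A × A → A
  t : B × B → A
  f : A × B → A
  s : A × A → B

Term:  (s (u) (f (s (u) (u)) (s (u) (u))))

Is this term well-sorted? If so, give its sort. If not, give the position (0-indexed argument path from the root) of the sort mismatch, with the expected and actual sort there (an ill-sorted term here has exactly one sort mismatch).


  (u) : A
      (u) : A
      (u) : A
    (s (u) (u)) : B
      (u) : A
      (u) : A
    (s (u) (u)) : B
  (f (s (u) (u)) (s (u) (u))) : ✗ arg 0 at [1, 0] has sort B, expected A

ill-sorted at position [1, 0]: expected A, got B


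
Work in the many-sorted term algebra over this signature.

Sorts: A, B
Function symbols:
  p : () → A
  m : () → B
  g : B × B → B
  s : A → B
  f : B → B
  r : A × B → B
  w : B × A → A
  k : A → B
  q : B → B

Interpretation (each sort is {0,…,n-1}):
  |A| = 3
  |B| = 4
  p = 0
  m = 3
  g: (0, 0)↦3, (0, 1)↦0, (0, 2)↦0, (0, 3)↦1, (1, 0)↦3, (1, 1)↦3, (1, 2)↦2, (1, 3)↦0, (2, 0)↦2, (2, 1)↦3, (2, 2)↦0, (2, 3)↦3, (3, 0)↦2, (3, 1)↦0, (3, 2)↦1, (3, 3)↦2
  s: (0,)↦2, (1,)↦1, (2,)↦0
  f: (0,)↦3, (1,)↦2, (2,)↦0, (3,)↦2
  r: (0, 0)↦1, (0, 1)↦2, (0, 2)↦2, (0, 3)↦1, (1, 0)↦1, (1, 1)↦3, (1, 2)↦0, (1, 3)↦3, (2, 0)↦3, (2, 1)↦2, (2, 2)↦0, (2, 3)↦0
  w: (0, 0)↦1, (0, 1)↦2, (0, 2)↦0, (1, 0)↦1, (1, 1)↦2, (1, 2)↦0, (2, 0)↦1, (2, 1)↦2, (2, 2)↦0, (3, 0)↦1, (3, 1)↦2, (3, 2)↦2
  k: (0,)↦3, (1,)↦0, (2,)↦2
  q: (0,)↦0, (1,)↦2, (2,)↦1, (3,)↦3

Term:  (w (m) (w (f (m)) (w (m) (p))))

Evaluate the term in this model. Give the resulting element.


  m = 3
  m = 3
  (f (m)) = f(3,) = 2
  m = 3
  p = 0
  (w (m) (p)) = w(3, 0) = 1
  (w (f (m)) (w (m) (p))) = w(2, 1) = 2
  (w (m) (w (f (m)) (w (m) (p)))) = w(3, 2) = 2

value = 2


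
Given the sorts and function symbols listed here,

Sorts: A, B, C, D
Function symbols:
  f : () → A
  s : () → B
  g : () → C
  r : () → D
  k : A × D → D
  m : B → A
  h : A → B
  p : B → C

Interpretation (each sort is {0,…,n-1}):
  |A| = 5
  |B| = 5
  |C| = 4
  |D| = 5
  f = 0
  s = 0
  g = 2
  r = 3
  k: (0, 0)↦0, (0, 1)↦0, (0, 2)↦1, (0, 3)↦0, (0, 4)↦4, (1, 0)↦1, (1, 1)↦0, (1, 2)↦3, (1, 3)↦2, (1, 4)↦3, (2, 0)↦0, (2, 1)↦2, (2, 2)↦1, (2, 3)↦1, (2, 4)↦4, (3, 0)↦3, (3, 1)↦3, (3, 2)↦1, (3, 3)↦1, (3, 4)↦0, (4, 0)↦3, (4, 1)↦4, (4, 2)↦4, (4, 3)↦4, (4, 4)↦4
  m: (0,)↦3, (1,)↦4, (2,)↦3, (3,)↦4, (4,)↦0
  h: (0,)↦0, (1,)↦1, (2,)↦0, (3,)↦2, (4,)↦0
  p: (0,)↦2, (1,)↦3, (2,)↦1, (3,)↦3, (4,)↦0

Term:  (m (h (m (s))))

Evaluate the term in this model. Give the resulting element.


value = 3

  s = 0
  (m (s)) = m(0,) = 3
  (h (m (s))) = h(3,) = 2
  (m (h (m (s)))) = m(2,) = 3


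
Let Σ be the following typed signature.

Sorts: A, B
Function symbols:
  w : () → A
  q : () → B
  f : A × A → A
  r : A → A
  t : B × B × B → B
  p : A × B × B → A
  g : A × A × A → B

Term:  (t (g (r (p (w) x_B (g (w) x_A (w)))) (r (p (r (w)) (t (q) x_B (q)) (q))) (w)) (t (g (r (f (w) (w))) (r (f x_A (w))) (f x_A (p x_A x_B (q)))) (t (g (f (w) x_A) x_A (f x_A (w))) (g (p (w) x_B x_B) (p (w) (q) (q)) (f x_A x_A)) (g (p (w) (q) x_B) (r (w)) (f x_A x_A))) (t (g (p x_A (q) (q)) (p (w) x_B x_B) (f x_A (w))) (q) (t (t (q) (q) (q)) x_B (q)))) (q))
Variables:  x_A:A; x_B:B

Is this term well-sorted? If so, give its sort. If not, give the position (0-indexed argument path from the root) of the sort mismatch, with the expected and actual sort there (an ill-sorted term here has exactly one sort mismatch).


        (w) : A
        x_B : B
          (w) : A
          x_A : A
          (w) : A
        (g (w) x_A (w)) : B
      (p (w) x_B (g (w) x_A (w))) : A
    (r (p (w) x_B (g (w) x_A (w)))) : A
          (w) : A
        (r (w)) : A
          (q) : B
          x_B : B
          (q) : B
        (t (q) x_B (q)) : B
        (q) : B
      (p (r (w)) (t (q) x_B (q)) (q)) : A
    (r (p (r (w)) (t (q) x_B (q)) (q))) : A
    (w) : A
  (g (r (p (w) x_B (g (w) x_A (w)))) (r (p (r (w)) (t (q) x_B (q)) (q))) (w)) : B
          (w) : A
          (w) : A
        (f (w) (w)) : A
      (r (f (w) (w))) : A
          x_A : A
          (w) : A
        (f x_A (w)) : A
      (r (f x_A (w))) : A
        x_A : A
          x_A : A
          x_B : B
          (q) : B
        (p x_A x_B (q)) : A
      (f x_A (p x_A x_B (q))) : A
    (g (r (f (w) (w))) (r (f x_A (w))) (f x_A (p x_A x_B (q)))) : B
          (w) : A
          x_A : A
        (f (w) x_A) : A
        x_A : A
          x_A : A
          (w) : A
        (f x_A (w)) : A
      (g (f (w) x_A) x_A (f x_A (w))) : B
          (w) : A
          x_B : B
          x_B : B
        (p (w) x_B x_B) : A
          (w) : A
          (q) : B
          (q) : B
        (p (w) (q) (q)) : A
          x_A : A
          x_A : A
        (f x_A x_A) : A
      (g (p (w) x_B x_B) (p (w) (q) (q)) (f x_A x_A)) : B
          (w) : A
          (q) : B
          x_B : B
        (p (w) (q) x_B) : A
          (w) : A
        (r (w)) : A
          x_A : A
          x_A : A
        (f x_A x_A) : A
      (g (p (w) (q) x_B) (r (w)) (f x_A x_A)) : B
    (t (g (f (w) x_A) x_A (f x_A (w))) (g (p (w) x_B x_B) (p (w) (q) (q)) (f x_A x_A)) (g (p (w) (q) x_B) (r (w)) (f x_A x_A))) : B
          x_A : A
          (q) : B
          (q) : B
        (p x_A (q) (q)) : A
          (w) : A
          x_B : B
          x_B : B
        (p (w) x_B x_B) : A
          x_A : A
          (w) : A
        (f x_A (w)) : A
      (g (p x_A (q) (q)) (p (w) x_B x_B) (f x_A (w))) : B
      (q) : B
          (q) : B
          (q) : B
          (q) : B
        (t (q) (q) (q)) : B
        x_B : B
        (q) : B
      (t (t (q) (q) (q)) x_B (q)) : B
    (t (g (p x_A (q) (q)) (p (w) x_B x_B) (f x_A (w))) (q) (t (t (q) (q) (q)) x_B (q))) : B
  (t (g (r (f (w) (w))) (r (f x_A (w))) (f x_A (p x_A x_B (q)))) (t (g (f (w) x_A) x_A (f x_A (w))) (g (p (w) x_B x_B) (p (w) (q) (q)) (f x_A x_A)) (g (p (w) (q) x_B) (r (w)) (f x_A x_A))) (t (g (p x_A (q) (q)) (p (w) x_B x_B) (f x_A (w))) (q) (t (t (q) (q) (q)) x_B (q)))) : B
  (q) : B
(t (g (r (p (w) x_B (g (w) x_A (w)))) (r (p (r (w)) (t (q) x_B (q)) (q))) (w)) (t (g (r (f (w) (w))) (r (f x_A (w))) (f x_A (p x_A x_B (q)))) (t (g (f (w) x_A) x_A (f x_A (w))) (g (p (w) x_B x_B) (p (w) (q) (q)) (f x_A x_A)) (g (p (w) (q) x_B) (r (w)) (f x_A x_A))) (t (g (p x_A (q) (q)) (p (w) x_B x_B) (f x_A (w))) (q) (t (t (q) (q) (q)) x_B (q)))) (q)) : B

well-sorted; sort = B


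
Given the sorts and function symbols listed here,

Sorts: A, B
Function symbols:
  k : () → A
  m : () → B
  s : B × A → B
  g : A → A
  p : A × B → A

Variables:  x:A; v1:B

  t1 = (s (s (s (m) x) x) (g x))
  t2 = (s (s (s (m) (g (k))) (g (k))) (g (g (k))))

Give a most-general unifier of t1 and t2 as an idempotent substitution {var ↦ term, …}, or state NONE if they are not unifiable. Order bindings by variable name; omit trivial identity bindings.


{x ↦ (g (k))}


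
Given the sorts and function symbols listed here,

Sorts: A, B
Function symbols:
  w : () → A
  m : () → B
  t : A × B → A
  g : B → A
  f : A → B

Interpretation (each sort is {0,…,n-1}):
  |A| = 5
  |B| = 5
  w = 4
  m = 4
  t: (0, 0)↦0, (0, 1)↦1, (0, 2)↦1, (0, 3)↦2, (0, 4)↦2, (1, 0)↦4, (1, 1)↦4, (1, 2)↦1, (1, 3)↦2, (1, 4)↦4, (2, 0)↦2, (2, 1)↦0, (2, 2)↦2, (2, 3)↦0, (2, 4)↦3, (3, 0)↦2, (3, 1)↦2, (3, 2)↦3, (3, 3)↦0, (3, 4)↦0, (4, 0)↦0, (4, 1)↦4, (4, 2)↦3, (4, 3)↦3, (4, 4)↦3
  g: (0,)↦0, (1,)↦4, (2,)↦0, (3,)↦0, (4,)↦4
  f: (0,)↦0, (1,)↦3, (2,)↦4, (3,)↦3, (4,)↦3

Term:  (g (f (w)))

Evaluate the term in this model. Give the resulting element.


value = 0

  w = 4
  (f (w)) = f(4,) = 3
  (g (f (w))) = g(3,) = 0


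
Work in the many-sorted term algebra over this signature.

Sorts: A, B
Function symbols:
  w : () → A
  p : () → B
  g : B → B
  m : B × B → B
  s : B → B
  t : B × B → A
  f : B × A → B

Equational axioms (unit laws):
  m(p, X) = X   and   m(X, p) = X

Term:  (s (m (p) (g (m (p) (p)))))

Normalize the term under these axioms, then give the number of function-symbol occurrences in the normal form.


1. (s (m (p) (g (m (p) (p)))))  →  (s (g (m (p) (p))))
2. (s (g (m (p) (p))))  →  (s (g (p)))
normal form: (s (g (p)))

size = 3


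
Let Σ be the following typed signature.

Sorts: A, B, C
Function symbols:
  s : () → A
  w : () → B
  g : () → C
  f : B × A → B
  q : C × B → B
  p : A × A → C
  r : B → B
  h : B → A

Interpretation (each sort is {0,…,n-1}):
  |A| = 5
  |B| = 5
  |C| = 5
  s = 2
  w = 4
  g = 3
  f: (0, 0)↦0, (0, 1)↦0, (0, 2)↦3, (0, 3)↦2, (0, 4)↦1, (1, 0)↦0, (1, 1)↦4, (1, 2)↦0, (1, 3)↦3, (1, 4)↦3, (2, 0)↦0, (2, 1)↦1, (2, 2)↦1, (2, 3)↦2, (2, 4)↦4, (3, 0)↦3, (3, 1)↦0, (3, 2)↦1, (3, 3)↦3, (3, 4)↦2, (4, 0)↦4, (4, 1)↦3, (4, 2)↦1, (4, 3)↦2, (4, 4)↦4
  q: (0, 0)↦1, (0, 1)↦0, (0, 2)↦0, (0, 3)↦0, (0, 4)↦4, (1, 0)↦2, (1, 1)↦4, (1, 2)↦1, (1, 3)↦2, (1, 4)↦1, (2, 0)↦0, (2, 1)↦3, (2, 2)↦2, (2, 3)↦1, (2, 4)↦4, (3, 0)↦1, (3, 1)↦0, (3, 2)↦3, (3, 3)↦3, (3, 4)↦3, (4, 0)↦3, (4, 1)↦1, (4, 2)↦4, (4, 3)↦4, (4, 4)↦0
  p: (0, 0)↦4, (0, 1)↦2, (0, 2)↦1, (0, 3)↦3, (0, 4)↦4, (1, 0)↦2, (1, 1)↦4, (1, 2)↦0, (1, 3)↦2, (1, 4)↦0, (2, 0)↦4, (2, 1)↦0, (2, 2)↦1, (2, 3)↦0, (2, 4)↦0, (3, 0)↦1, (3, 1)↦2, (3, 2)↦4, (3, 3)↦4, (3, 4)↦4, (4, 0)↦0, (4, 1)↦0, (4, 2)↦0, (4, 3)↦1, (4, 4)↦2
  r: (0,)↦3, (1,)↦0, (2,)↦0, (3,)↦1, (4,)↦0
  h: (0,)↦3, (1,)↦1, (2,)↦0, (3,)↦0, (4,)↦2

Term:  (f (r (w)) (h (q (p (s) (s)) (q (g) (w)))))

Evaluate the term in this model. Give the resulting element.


  w = 4
  (r (w)) = r(4,) = 0
  s = 2
  s = 2
  (p (s) (s)) = p(2, 2) = 1
  g = 3
  w = 4
  (q (g) (w)) = q(3, 4) = 3
  (q (p (s) (s)) (q (g) (w))) = q(1, 3) = 2
  (h (q (p (s) (s)) (q (g) (w)))) = h(2,) = 0
  (f (r (w)) (h (q (p (s) (s)) (q (g) (w))))) = f(0, 0) = 0

value = 0


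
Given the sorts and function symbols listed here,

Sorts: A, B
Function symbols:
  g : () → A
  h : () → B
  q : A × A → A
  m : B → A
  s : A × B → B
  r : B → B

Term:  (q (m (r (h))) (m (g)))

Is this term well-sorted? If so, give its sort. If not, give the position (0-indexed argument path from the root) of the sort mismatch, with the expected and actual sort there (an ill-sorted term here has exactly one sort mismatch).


ill-sorted at position [1, 0]: expected B, got A

      (h) : B
    (r (h)) : B
  (m (r (h))) : A
    (g) : A
  (m (g)) : ✗ arg 0 at [1, 0] has sort A, expected B


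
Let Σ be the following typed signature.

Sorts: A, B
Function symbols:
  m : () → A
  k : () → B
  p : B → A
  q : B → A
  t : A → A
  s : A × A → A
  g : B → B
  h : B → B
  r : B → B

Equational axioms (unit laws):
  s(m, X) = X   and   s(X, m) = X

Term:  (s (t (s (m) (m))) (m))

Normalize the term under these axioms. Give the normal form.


1. (s (t (s (m) (m))) (m))  →  (t (s (m) (m)))
2. (t (s (m) (m)))  →  (t (m))

normal form = (t (m))


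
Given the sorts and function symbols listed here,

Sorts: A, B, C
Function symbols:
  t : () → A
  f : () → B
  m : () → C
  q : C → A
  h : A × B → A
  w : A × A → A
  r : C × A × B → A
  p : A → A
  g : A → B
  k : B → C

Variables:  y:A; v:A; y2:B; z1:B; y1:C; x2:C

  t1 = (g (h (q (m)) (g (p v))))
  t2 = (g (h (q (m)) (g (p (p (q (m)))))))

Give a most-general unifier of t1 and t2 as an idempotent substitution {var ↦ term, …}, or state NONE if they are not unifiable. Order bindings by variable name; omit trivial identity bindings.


{v ↦ (p (q (m)))}


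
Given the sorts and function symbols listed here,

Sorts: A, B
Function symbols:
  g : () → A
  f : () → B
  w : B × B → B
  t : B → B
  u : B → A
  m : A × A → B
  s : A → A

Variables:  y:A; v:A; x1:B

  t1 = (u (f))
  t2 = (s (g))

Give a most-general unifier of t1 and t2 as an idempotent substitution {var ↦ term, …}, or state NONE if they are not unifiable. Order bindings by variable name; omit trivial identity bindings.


NONE (not unifiable)

head clash or occurs-check failure — not unifiable


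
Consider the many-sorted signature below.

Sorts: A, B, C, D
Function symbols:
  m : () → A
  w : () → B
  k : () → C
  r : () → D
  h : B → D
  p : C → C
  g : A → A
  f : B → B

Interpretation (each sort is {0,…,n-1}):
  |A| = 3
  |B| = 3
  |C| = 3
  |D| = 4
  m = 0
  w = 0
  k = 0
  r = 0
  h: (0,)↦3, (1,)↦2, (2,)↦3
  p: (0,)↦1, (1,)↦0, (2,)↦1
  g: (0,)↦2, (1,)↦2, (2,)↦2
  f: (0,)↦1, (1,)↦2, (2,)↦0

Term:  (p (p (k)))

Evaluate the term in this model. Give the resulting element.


value = 0

  k = 0
  (p (k)) = p(0,) = 1
  (p (p (k))) = p(1,) = 0


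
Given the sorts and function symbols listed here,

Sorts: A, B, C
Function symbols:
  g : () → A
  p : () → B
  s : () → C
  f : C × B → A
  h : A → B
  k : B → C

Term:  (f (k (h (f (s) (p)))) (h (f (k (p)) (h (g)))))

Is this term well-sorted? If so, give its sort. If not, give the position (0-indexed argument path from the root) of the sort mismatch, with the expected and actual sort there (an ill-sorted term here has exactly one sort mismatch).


        (s) : C
        (p) : B
      (f (s) (p)) : A
    (h (f (s) (p))) : B
  (k (h (f (s) (p)))) : C
        (p) : B
      (k (p)) : C
        (g) : A
      (h (g)) : B
    (f (k (p)) (h (g))) : A
  (h (f (k (p)) (h (g)))) : B
(f (k (h (f (s) (p)))) (h (f (k (p)) (h (g))))) : A

well-sorted; sort = A


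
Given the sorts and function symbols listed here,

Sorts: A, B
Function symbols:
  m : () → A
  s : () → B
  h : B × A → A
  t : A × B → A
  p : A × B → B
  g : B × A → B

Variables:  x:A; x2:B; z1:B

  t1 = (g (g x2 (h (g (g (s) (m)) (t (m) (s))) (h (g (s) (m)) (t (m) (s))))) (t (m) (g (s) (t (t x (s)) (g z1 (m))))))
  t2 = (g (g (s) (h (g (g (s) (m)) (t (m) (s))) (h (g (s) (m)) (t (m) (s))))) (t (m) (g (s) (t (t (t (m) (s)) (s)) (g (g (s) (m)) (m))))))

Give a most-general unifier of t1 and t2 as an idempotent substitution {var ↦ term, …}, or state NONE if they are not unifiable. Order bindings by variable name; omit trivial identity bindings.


{x ↦ (t (m) (s)), x2 ↦ (s), z1 ↦ (g (s) (m))}
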